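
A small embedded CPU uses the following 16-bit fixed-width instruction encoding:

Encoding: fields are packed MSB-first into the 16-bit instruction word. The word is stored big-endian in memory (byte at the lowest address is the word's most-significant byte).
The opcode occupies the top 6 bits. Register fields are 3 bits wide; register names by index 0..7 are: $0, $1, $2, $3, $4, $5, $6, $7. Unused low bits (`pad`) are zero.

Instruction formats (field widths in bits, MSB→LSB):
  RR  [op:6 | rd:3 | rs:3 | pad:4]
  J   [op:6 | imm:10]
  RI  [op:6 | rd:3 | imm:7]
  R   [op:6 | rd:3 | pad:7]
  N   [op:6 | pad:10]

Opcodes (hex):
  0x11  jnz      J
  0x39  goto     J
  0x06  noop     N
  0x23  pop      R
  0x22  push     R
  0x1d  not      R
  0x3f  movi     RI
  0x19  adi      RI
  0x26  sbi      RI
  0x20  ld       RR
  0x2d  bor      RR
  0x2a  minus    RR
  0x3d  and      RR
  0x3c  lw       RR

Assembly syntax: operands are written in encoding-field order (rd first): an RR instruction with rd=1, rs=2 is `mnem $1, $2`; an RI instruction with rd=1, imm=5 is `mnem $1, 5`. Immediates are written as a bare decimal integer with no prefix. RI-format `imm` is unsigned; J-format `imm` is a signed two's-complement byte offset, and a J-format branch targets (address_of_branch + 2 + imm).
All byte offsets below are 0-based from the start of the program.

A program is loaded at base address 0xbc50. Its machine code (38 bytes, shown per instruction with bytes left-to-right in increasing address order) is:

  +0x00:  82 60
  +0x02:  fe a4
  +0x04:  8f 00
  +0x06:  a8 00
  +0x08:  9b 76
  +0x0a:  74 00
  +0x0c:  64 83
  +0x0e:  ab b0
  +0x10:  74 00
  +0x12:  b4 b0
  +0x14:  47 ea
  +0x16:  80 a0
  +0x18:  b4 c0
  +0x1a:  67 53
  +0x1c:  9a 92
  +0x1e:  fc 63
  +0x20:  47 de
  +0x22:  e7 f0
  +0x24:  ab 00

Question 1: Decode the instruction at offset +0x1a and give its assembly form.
@+1a  big-endian(67 53) = 0x6753
  op=0x6753>>10=0x19 ⇒ adi (RI)
  rd: (w>>7)&0x7=0x6 → $6
  imm: (w>>0)&0x7f=0x53 → 83

adi $6, 83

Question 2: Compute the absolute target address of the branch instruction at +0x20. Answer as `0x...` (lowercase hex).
[20] 47 de → 0x47de
  op=0x47de>>10=0x11 ⇒ jnz (J)
  imm: (w>>0)&0x3ff=0x3de (s10→-34) → -34
  target = base 0xbc50 + off 0x20 + 2 + imm -34 = 0xbc50

0xbc50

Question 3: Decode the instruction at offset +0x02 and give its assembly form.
@+02  big-endian(fe a4) = 0xfea4
  opcode bits[15:10]=0x3f: movi/RI
  [9:7] rd=5 = $5
  [6:0] imm=36 = 36

movi $5, 36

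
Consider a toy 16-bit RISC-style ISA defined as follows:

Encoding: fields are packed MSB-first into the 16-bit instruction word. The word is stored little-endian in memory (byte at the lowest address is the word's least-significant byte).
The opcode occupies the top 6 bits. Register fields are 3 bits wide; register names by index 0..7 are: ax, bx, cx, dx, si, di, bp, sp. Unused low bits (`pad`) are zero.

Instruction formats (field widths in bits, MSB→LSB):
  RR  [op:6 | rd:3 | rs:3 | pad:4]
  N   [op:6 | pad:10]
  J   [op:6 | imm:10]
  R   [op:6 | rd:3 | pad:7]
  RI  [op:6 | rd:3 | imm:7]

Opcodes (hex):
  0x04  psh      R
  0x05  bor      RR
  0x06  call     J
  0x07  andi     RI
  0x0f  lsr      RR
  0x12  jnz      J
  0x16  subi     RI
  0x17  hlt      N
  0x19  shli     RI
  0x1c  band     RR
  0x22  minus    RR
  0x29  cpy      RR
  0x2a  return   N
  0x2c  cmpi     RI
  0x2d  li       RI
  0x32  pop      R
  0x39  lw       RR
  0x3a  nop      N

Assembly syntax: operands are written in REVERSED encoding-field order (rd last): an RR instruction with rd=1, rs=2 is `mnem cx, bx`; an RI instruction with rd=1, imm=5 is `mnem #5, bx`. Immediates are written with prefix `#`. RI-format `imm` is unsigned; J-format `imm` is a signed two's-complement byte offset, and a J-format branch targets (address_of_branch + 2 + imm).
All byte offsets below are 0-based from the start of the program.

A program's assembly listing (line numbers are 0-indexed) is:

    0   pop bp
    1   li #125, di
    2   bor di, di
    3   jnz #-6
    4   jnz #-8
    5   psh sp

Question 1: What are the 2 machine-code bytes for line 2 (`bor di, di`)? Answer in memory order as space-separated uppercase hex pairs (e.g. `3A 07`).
D0 16

line 2 (bor): pack op=0x5:6|rd=5:3|rs=5:3|pad=0:4 = 0x16d0; little→ d0 16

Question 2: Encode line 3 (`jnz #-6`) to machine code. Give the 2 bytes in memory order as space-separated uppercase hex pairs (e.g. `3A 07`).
FA 4B

3. jnz fields op=0x12:6|imm=-6:10 → word 4bfah → fa 4b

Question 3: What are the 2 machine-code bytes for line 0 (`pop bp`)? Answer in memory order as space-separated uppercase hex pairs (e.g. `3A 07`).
00 CB

0. pop fields op=0x32:6|rd=6:3|pad=0:7 → word cb00h → 00 cb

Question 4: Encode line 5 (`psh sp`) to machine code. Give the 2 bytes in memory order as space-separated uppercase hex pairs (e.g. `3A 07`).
80 13

L5: psh op=0x4:6|rd=7:3|pad=0:7 ⇒ 0x1380 ⇒ little 80 13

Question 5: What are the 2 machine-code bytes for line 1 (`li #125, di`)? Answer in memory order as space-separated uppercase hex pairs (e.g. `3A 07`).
L1: li op=0x2d:6|rd=5:3|imm=125:7 ⇒ 0xb6fd ⇒ little fd b6

FD B6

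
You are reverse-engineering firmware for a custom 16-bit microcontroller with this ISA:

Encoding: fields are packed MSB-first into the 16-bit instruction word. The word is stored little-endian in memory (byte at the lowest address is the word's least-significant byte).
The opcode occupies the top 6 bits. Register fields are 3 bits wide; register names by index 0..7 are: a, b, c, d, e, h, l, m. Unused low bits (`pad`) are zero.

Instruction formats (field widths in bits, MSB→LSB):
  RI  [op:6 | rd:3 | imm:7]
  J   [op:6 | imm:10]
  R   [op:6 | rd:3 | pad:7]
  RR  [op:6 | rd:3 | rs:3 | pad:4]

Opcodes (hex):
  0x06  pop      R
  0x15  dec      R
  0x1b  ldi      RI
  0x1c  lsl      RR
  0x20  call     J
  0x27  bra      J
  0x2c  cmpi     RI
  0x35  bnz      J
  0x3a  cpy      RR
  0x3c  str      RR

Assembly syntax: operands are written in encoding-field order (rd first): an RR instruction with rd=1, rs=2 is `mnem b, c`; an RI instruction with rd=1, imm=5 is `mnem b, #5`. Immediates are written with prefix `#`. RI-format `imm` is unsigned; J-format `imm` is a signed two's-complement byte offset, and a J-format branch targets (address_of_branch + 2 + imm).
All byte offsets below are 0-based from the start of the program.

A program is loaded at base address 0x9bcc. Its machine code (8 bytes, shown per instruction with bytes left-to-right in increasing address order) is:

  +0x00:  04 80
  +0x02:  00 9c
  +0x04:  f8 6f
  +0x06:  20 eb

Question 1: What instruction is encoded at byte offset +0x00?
off 0x00: read 04 80 as little → 0x8004
  top 6b → 0x20 → call [J]
  imm@[9:0]=0x4 ⇒ #4

call #4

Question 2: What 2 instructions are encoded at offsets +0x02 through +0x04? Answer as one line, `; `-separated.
bra #0; ldi m, #120

@+02  little-endian(00 9c) = 0x9c00
  top 6b → 0x27 → bra [J]
  imm@[9:0]=0x0 ⇒ #0
@+04  little-endian(f8 6f) = 0x6ff8
  top 6b → 0x1b → ldi [RI]
  rd@[9:7]=0x7 ⇒ m
  imm@[6:0]=0x78 ⇒ #120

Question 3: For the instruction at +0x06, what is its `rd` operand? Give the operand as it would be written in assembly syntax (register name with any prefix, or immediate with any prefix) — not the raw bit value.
l

[06] 20 eb → 0xeb20
  op=0xeb20>>10=0x3a ⇒ cpy (RR)
  rd: (w>>7)&0x7=0x6 → l
  rs: (w>>4)&0x7=0x2 → c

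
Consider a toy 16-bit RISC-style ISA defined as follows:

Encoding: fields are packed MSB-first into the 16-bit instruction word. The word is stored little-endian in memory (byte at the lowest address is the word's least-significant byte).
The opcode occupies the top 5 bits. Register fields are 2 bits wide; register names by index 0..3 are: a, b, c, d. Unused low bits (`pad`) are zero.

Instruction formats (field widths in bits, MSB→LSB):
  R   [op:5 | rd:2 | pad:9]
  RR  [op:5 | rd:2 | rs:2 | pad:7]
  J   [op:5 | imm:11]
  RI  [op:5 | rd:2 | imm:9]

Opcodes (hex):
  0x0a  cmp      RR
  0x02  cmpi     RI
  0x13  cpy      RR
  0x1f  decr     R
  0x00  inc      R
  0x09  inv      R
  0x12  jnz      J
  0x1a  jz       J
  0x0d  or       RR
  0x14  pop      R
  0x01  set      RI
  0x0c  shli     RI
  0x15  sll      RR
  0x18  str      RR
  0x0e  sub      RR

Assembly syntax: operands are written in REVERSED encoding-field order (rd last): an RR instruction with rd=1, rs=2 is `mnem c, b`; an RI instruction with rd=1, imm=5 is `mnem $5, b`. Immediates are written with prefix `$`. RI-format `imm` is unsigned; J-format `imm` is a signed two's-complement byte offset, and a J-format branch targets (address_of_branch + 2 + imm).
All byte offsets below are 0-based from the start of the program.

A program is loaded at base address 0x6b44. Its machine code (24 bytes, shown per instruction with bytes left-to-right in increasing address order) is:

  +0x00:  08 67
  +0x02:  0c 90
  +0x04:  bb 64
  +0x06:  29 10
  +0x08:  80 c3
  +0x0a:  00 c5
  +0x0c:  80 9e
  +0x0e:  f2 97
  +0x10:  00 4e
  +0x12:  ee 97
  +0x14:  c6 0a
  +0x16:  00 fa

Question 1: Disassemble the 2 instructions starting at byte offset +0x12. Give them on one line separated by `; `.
jnz $-18; set $198, b

off 0x12: read ee 97 as little → 0x97ee
  top 5b → 0x12 → jnz [J]
  [10:0] imm=2030 (s11→-18) = $-18
off 0x14: read c6 0a as little → 0x0ac6
  top 5b → 0x1 → set [RI]
  [10:9] rd=1 = b
  [8:0] imm=198 = $198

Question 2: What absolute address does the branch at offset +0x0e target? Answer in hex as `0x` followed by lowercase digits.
[0e] f2 97 → 0x97f2
  top 5b → 0x12 → jnz [J]
  imm: (w>>0)&0x7ff=0x7f2 (s11→-14) → $-14
  target = base 0x6b44 + off 0x0e + 2 + imm -14 = 0x6b46

0x6b46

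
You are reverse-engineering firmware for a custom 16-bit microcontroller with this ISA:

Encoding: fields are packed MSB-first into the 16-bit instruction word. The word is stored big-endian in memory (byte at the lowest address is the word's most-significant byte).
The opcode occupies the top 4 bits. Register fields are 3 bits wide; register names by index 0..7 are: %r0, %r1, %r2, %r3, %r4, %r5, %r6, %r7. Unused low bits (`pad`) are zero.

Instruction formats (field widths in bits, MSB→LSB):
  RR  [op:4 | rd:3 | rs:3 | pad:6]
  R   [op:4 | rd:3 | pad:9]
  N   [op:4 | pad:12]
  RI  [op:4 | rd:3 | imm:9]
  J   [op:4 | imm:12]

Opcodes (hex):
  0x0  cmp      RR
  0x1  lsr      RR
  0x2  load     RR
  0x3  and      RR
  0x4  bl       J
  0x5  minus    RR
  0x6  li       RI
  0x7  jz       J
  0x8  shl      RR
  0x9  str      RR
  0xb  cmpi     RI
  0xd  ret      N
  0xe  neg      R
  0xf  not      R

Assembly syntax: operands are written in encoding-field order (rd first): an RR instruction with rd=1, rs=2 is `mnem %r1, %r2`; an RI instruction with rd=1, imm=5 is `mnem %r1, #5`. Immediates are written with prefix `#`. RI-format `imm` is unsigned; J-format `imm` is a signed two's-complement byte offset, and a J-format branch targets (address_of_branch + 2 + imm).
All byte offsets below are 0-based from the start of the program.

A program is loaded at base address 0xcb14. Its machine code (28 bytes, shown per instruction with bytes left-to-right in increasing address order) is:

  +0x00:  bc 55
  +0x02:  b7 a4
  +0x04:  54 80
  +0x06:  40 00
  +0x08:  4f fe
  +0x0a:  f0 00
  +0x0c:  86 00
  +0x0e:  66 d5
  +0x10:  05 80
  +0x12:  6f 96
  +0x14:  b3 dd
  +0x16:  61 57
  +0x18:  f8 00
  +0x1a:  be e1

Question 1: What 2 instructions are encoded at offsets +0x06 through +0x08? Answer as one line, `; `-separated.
[06] 40 00 → 0x4000
  opcode bits[15:12]=0x4: bl/J
  [11:0] imm=0 = #0
[08] 4f fe → 0x4ffe
  opcode bits[15:12]=0x4: bl/J
  [11:0] imm=4094 (s12→-2) = #-2

bl #0; bl #-2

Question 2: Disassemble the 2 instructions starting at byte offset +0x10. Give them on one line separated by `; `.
cmp %r2, %r6; li %r7, #406

@+10  big-endian(05 80) = 0x0580
  opcode bits[15:12]=0x0: cmp/RR
  rd: (w>>9)&0x7=0x2 → %r2
  rs: (w>>6)&0x7=0x6 → %r6
@+12  big-endian(6f 96) = 0x6f96
  opcode bits[15:12]=0x6: li/RI
  rd: (w>>9)&0x7=0x7 → %r7
  imm: (w>>0)&0x1ff=0x196 → #406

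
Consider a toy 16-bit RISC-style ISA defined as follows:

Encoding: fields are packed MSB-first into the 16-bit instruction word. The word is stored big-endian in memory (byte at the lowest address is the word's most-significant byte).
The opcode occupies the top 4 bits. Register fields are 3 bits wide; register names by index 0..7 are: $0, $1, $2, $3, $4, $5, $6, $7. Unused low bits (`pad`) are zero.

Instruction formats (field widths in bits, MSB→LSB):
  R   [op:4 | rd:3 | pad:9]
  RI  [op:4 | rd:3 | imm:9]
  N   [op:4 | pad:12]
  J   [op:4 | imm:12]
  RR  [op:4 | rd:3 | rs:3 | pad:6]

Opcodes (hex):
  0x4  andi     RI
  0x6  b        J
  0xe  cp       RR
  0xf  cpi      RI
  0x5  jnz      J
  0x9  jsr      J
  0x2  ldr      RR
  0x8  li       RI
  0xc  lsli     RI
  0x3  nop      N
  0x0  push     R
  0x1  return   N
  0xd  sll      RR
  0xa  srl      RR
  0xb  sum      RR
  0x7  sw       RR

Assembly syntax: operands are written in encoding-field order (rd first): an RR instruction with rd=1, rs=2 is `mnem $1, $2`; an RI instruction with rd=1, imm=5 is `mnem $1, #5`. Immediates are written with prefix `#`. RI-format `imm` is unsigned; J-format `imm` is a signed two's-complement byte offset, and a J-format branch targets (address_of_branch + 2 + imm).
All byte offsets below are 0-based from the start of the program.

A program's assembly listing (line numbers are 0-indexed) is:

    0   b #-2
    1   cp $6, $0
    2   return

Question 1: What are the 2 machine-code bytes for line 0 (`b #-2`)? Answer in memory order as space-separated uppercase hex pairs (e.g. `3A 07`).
0. b fields op=0x6:4|imm=-2:12 → word 6ffeh → 6f fe

6F FE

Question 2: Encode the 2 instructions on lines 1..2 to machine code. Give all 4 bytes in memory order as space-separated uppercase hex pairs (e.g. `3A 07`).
EC 00 10 00

line 1 (cp): pack op=0xe:4|rd=6:3|rs=0:3|pad=0:6 = 0xec00; big→ ec 00
line 2 (return): pack op=0x1:4|pad=0:12 = 0x1000; big→ 10 00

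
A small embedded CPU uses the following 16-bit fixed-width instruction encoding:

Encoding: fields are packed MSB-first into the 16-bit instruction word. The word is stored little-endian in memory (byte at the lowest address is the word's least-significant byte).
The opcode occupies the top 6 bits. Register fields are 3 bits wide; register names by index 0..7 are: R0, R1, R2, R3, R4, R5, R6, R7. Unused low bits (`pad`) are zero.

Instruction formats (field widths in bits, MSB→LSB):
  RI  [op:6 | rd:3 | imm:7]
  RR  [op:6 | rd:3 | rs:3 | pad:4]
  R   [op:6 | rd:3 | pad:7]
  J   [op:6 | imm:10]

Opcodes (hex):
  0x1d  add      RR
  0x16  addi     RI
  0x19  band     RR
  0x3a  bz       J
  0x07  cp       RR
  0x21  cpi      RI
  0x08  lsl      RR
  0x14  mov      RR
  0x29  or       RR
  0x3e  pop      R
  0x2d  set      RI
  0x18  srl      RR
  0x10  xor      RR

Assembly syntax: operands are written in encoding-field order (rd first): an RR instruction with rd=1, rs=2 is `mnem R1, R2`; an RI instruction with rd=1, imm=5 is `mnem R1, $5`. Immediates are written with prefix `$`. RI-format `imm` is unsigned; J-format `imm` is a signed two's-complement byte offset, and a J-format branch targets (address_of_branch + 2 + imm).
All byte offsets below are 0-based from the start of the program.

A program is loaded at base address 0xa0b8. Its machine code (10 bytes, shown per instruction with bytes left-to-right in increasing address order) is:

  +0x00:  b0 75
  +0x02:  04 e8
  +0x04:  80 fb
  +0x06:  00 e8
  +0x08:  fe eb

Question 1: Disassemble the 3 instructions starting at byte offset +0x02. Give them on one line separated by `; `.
bz $4; pop R7; bz $0

off 0x02: read 04 e8 as little → 0xe804
  op=0xe804>>10=0x3a ⇒ bz (J)
  [9:0] imm=4 = $4
off 0x04: read 80 fb as little → 0xfb80
  op=0xfb80>>10=0x3e ⇒ pop (R)
  [9:7] rd=7 = R7
off 0x06: read 00 e8 as little → 0xe800
  op=0xe800>>10=0x3a ⇒ bz (J)
  [9:0] imm=0 = $0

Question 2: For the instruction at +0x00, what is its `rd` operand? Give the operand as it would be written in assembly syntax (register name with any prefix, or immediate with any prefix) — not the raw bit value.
+0x00: b0 75 ⇒ word 0x75b0 (little)
  opcode bits[15:10]=0x1d: add/RR
  rd@[9:7]=0x3 ⇒ R3
  rs@[6:4]=0x3 ⇒ R3

R3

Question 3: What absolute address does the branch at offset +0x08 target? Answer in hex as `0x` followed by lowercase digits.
0xa0c0

[08] fe eb → 0xebfe
  op=0xebfe>>10=0x3a ⇒ bz (J)
  [9:0] imm=1022 (s10→-2) = $-2
  target = base 0xa0b8 + off 0x08 + 2 + imm -2 = 0xa0c0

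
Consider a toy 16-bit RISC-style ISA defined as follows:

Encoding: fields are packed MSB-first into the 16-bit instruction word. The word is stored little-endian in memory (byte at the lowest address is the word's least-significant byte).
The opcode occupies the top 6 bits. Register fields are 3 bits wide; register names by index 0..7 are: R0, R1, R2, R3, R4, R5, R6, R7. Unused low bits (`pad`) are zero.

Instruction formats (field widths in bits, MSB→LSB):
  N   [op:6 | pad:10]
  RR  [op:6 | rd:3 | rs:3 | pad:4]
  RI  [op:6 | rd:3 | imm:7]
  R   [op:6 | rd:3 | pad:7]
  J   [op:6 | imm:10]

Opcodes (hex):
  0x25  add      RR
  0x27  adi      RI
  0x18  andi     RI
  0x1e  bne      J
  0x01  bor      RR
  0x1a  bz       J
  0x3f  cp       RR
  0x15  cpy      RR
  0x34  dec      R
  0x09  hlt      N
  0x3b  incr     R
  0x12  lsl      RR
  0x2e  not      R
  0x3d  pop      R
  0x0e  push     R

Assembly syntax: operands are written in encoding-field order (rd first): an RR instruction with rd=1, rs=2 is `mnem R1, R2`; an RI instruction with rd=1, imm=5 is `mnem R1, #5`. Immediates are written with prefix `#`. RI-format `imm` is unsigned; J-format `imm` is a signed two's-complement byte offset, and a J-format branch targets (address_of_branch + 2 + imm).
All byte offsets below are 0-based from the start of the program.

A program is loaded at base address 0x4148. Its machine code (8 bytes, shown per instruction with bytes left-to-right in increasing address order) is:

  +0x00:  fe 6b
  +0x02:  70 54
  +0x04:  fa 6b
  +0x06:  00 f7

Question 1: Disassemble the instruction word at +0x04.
off 0x04: read fa 6b as little → 0x6bfa
  opcode bits[15:10]=0x1a: bz/J
  imm@[9:0]=0x3fa (s10→-6) ⇒ #-6

bz #-6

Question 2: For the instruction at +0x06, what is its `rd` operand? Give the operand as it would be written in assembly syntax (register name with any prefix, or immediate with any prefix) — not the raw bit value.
[06] 00 f7 → 0xf700
  opcode bits[15:10]=0x3d: pop/R
  [9:7] rd=6 = R6

R6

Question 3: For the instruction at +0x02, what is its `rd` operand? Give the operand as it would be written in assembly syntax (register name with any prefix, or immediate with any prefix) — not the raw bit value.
R0

@+02  little-endian(70 54) = 0x5470
  op=0x5470>>10=0x15 ⇒ cpy (RR)
  rd@[9:7]=0x0 ⇒ R0
  rs@[6:4]=0x7 ⇒ R7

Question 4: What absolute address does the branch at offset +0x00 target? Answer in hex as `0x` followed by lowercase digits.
0x4148

+0x00: fe 6b ⇒ word 0x6bfe (little)
  opcode bits[15:10]=0x1a: bz/J
  imm@[9:0]=0x3fe (s10→-2) ⇒ #-2
  target = base 0x4148 + off 0x00 + 2 + imm -2 = 0x4148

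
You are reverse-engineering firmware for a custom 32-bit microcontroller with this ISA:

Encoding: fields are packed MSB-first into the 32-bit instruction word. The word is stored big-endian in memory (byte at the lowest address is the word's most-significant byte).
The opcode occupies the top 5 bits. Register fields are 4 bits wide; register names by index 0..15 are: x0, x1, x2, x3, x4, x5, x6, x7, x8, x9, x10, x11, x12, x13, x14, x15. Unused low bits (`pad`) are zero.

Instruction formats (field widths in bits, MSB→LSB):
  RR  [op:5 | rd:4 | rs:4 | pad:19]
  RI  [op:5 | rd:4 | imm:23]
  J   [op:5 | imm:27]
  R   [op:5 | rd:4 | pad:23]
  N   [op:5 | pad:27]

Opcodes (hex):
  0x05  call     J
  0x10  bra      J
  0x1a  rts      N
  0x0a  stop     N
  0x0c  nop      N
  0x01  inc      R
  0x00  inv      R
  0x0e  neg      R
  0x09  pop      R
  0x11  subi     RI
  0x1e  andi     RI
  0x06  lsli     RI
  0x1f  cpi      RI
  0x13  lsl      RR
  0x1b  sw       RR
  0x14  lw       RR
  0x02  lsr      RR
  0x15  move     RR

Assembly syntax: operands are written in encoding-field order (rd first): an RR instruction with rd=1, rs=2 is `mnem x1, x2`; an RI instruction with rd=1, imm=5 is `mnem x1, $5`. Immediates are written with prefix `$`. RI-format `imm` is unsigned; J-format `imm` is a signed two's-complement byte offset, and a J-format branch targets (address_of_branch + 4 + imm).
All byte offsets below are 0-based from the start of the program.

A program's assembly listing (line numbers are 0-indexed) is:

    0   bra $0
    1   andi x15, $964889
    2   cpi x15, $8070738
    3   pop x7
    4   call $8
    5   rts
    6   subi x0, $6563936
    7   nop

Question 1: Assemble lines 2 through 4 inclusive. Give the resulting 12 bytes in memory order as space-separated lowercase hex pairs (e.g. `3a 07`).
2. cpi fields op=0x1f:5|rd=15:4|imm=8070738:23 → word fffb2652h → ff fb 26 52
3. pop fields op=0x9:5|rd=7:4|pad=0:23 → word 4b800000h → 4b 80 00 00
4. call fields op=0x5:5|imm=8:27 → word 28000008h → 28 00 00 08

ff fb 26 52 4b 80 00 00 28 00 00 08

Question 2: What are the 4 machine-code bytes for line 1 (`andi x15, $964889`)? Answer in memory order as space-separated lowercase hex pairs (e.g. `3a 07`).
line 1 (andi): pack op=0x1e:5|rd=15:4|imm=964889:23 = 0xf78eb919; big→ f7 8e b9 19

f7 8e b9 19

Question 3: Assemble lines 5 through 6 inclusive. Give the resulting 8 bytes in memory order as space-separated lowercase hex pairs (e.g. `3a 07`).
d0 00 00 00 88 64 28 60

5. rts fields op=0x1a:5|pad=0:27 → word d0000000h → d0 00 00 00
6. subi fields op=0x11:5|rd=0:4|imm=6563936:23 → word 88642860h → 88 64 28 60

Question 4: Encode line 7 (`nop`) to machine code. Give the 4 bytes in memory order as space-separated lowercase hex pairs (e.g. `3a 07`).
line 7 (nop): pack op=0xc:5|pad=0:27 = 0x60000000; big→ 60 00 00 00

60 00 00 00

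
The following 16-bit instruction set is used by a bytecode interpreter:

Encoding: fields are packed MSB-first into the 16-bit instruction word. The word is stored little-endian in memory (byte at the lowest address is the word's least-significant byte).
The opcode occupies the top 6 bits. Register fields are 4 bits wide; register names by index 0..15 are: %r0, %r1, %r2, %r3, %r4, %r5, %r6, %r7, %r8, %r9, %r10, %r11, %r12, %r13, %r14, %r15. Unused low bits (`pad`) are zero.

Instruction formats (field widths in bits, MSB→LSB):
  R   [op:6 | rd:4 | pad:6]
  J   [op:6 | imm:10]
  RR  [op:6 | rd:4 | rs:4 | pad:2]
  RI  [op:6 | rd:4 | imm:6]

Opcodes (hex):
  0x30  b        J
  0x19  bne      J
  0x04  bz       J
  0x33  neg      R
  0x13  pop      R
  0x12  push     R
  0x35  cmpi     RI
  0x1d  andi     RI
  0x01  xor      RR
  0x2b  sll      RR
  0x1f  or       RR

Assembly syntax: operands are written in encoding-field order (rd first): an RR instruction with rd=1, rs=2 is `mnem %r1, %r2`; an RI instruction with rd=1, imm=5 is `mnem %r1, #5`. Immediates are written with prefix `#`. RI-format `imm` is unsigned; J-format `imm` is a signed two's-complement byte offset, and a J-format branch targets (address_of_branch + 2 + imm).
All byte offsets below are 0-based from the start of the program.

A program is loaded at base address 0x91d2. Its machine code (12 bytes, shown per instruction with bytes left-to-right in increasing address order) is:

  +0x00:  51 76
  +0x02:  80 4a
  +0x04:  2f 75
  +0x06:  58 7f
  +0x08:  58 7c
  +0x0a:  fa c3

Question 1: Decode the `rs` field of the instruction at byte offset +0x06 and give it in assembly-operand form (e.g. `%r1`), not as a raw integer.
@+06  little-endian(58 7f) = 0x7f58
  top 6b → 0x1f → or [RR]
  rd@[9:6]=0xd ⇒ %r13
  rs@[5:2]=0x6 ⇒ %r6

%r6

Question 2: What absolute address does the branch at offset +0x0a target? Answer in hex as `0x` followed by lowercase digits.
off 0x0a: read fa c3 as little → 0xc3fa
  op=0xc3fa>>10=0x30 ⇒ b (J)
  imm: (w>>0)&0x3ff=0x3fa (s10→-6) → #-6
  target = base 0x91d2 + off 0x0a + 2 + imm -6 = 0x91d8

0x91d8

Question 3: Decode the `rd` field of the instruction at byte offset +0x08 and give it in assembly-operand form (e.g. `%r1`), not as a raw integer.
%r1

off 0x08: read 58 7c as little → 0x7c58
  op=0x7c58>>10=0x1f ⇒ or (RR)
  rd@[9:6]=0x1 ⇒ %r1
  rs@[5:2]=0x6 ⇒ %r6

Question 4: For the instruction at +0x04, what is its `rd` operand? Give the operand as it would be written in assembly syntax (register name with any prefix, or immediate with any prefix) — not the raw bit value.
%r4

@+04  little-endian(2f 75) = 0x752f
  opcode bits[15:10]=0x1d: andi/RI
  rd@[9:6]=0x4 ⇒ %r4
  imm@[5:0]=0x2f ⇒ #47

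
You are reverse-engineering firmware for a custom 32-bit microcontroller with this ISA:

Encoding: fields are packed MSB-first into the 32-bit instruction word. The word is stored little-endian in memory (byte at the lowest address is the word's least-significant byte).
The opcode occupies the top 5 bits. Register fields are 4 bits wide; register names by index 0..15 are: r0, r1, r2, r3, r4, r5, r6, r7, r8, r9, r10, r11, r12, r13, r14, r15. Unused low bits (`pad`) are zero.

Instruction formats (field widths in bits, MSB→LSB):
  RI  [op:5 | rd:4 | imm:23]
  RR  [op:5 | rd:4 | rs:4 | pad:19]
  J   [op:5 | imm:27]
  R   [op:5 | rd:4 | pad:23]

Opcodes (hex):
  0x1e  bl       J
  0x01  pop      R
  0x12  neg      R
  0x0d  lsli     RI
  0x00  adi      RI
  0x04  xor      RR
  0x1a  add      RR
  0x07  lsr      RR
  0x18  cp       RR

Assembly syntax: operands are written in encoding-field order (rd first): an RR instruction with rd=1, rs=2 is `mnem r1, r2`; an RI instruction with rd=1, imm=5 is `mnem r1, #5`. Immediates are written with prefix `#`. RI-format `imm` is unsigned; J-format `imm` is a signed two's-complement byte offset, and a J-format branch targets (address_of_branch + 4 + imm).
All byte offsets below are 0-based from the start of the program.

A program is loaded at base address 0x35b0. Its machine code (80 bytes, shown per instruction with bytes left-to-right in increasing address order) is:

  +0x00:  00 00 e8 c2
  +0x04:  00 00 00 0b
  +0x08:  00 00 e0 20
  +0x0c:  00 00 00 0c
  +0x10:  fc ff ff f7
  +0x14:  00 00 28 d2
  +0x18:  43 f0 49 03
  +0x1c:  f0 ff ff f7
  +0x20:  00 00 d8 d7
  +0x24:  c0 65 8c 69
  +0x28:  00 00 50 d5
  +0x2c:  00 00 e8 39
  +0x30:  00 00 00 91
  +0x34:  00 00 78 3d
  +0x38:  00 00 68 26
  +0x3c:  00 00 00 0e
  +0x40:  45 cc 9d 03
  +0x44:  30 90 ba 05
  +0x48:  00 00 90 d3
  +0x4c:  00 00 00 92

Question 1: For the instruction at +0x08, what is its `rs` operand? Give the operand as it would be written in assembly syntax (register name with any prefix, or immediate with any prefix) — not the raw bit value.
r12

off 0x08: read 00 00 e0 20 as little → 0x20e00000
  opcode bits[31:27]=0x4: xor/RR
  [26:23] rd=1 = r1
  [22:19] rs=12 = r12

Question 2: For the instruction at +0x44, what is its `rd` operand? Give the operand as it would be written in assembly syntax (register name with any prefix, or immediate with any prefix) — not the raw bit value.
@+44  little-endian(30 90 ba 05) = 0x05ba9030
  op=0x05ba9030>>27=0x0 ⇒ adi (RI)
  rd@[26:23]=0xb ⇒ r11
  imm@[22:0]=0x3a9030 ⇒ #3838000

r11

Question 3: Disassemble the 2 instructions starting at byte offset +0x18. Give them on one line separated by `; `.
adi r6, #4845635; bl #-16

@+18  little-endian(43 f0 49 03) = 0x0349f043
  op=0x0349f043>>27=0x0 ⇒ adi (RI)
  rd@[26:23]=0x6 ⇒ r6
  imm@[22:0]=0x49f043 ⇒ #4845635
@+1c  little-endian(f0 ff ff f7) = 0xf7fffff0
  op=0xf7fffff0>>27=0x1e ⇒ bl (J)
  imm@[26:0]=0x7fffff0 (s27→-16) ⇒ #-16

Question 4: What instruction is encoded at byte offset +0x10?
off 0x10: read fc ff ff f7 as little → 0xf7fffffc
  top 5b → 0x1e → bl [J]
  imm: (w>>0)&0x7ffffff=0x7fffffc (s27→-4) → #-4

bl #-4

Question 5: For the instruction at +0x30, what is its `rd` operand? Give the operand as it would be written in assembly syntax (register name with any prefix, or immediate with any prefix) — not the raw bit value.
@+30  little-endian(00 00 00 91) = 0x91000000
  op=0x91000000>>27=0x12 ⇒ neg (R)
  rd@[26:23]=0x2 ⇒ r2

r2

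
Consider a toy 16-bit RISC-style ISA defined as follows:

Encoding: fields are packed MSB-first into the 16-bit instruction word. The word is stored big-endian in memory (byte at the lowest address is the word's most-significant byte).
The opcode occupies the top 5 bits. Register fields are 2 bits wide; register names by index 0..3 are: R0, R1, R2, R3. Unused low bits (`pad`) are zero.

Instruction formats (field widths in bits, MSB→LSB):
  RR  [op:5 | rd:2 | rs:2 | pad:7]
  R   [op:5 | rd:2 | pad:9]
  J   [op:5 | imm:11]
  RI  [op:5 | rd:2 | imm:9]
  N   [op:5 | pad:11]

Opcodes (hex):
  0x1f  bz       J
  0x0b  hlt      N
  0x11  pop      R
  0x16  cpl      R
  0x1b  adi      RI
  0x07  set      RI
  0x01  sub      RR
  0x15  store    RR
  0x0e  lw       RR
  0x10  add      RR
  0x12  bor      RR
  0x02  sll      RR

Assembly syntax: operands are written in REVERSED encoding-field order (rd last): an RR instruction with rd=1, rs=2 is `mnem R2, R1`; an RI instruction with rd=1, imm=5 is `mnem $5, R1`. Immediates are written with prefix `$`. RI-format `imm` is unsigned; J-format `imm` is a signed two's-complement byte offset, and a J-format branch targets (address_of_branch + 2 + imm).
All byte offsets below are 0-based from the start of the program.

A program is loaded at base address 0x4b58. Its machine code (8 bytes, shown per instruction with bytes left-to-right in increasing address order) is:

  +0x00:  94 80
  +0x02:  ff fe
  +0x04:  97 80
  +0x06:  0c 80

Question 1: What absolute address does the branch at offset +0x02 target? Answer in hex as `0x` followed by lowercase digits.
0x4b5a

@+02  big-endian(ff fe) = 0xfffe
  top 5b → 0x1f → bz [J]
  [10:0] imm=2046 (s11→-2) = $-2
  target = base 0x4b58 + off 0x02 + 2 + imm -2 = 0x4b5a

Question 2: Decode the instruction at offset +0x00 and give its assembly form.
bor R1, R2

+0x00: 94 80 ⇒ word 0x9480 (big)
  opcode bits[15:11]=0x12: bor/RR
  rd: (w>>9)&0x3=0x2 → R2
  rs: (w>>7)&0x3=0x1 → R1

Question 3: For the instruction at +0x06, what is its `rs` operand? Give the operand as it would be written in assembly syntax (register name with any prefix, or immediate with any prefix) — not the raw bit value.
R1

off 0x06: read 0c 80 as big → 0x0c80
  top 5b → 0x1 → sub [RR]
  rd: (w>>9)&0x3=0x2 → R2
  rs: (w>>7)&0x3=0x1 → R1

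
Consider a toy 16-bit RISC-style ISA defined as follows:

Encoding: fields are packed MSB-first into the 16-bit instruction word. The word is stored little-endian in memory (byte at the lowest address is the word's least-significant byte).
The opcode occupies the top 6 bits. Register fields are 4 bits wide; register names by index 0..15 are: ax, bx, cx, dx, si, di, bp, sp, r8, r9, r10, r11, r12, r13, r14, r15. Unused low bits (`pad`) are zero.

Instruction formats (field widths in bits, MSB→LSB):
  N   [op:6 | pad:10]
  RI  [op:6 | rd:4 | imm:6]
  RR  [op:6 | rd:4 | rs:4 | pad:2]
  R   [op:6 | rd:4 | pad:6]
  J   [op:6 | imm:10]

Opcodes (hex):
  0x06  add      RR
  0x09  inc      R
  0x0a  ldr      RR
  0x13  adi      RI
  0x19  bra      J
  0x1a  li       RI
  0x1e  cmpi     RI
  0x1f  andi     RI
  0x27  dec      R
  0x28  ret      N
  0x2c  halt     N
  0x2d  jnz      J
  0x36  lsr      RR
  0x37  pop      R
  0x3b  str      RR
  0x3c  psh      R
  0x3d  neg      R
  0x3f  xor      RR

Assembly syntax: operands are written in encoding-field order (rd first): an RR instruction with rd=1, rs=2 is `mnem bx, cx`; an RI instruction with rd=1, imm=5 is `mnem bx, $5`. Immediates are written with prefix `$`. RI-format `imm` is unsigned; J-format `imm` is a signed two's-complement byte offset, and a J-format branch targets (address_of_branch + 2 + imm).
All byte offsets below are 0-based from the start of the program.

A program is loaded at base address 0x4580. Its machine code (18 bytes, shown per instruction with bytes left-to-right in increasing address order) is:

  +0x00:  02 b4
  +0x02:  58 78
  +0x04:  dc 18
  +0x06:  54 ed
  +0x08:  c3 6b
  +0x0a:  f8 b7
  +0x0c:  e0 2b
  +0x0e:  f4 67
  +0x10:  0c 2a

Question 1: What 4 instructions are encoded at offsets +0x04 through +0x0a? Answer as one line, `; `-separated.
add dx, sp; str di, di; li r15, $3; jnz $-8

off 0x04: read dc 18 as little → 0x18dc
  opcode bits[15:10]=0x6: add/RR
  rd: (w>>6)&0xf=0x3 → dx
  rs: (w>>2)&0xf=0x7 → sp
off 0x06: read 54 ed as little → 0xed54
  opcode bits[15:10]=0x3b: str/RR
  rd: (w>>6)&0xf=0x5 → di
  rs: (w>>2)&0xf=0x5 → di
off 0x08: read c3 6b as little → 0x6bc3
  opcode bits[15:10]=0x1a: li/RI
  rd: (w>>6)&0xf=0xf → r15
  imm: (w>>0)&0x3f=0x3 → $3
off 0x0a: read f8 b7 as little → 0xb7f8
  opcode bits[15:10]=0x2d: jnz/J
  imm: (w>>0)&0x3ff=0x3f8 (s10→-8) → $-8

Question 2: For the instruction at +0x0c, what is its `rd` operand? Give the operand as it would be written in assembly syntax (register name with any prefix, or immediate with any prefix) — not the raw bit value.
@+0c  little-endian(e0 2b) = 0x2be0
  opcode bits[15:10]=0xa: ldr/RR
  rd: (w>>6)&0xf=0xf → r15
  rs: (w>>2)&0xf=0x8 → r8

r15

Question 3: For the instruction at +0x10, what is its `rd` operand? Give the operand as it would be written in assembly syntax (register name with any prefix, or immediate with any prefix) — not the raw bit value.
r8

off 0x10: read 0c 2a as little → 0x2a0c
  op=0x2a0c>>10=0xa ⇒ ldr (RR)
  rd@[9:6]=0x8 ⇒ r8
  rs@[5:2]=0x3 ⇒ dx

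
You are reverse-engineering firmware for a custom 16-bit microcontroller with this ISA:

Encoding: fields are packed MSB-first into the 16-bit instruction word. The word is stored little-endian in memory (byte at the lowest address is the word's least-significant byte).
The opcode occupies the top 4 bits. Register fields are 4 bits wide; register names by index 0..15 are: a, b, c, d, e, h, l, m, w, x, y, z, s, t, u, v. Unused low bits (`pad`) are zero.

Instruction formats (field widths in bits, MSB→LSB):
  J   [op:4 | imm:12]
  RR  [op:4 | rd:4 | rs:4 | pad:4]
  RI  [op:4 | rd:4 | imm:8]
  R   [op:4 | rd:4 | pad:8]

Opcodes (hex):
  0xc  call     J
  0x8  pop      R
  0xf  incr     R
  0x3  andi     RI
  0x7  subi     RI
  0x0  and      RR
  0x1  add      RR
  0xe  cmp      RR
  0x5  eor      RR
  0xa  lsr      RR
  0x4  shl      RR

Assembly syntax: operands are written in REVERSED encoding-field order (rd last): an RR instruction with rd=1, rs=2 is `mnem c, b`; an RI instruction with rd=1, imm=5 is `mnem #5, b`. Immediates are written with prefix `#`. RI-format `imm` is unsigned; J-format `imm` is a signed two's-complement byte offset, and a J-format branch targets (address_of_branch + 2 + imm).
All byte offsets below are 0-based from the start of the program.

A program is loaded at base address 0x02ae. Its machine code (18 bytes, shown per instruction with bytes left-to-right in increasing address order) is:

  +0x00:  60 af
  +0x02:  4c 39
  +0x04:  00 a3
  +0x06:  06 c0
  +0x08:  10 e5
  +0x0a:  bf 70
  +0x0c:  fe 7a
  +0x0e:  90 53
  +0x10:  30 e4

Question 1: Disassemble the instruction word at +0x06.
call #6

[06] 06 c0 → 0xc006
  op=0xc006>>12=0xc ⇒ call (J)
  imm: (w>>0)&0xfff=0x6 → #6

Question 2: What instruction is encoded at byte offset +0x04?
+0x04: 00 a3 ⇒ word 0xa300 (little)
  opcode bits[15:12]=0xa: lsr/RR
  [11:8] rd=3 = d
  [7:4] rs=0 = a

lsr a, d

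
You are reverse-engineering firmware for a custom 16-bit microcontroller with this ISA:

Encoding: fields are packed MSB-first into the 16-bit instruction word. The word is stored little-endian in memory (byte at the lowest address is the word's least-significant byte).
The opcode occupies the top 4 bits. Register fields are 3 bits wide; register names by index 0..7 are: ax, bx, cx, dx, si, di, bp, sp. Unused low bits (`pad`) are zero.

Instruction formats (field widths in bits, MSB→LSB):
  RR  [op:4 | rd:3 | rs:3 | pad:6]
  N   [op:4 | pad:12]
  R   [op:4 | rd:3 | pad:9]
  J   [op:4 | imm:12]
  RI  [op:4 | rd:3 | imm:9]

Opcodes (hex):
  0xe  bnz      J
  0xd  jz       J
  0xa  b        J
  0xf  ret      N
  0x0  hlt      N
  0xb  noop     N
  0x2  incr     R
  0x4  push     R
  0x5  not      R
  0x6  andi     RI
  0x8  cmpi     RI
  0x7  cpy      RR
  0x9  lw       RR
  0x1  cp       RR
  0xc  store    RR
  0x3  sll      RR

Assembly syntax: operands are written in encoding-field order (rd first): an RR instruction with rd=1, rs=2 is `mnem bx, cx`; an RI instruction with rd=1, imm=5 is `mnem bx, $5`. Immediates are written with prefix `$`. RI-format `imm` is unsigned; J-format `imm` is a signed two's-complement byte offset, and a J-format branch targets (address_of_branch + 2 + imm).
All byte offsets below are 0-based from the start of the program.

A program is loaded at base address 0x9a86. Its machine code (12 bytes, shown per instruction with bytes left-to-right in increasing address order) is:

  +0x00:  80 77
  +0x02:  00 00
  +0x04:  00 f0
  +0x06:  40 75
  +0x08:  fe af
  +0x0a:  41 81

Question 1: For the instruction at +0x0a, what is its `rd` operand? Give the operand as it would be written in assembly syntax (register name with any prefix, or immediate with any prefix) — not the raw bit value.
ax

@+0a  little-endian(41 81) = 0x8141
  opcode bits[15:12]=0x8: cmpi/RI
  rd@[11:9]=0x0 ⇒ ax
  imm@[8:0]=0x141 ⇒ $321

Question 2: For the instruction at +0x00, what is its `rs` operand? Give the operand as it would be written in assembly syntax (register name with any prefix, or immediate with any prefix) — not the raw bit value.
bp

off 0x00: read 80 77 as little → 0x7780
  top 4b → 0x7 → cpy [RR]
  rd@[11:9]=0x3 ⇒ dx
  rs@[8:6]=0x6 ⇒ bp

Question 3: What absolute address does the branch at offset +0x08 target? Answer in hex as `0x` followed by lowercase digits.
0x9a8e

+0x08: fe af ⇒ word 0xaffe (little)
  top 4b → 0xa → b [J]
  imm@[11:0]=0xffe (s12→-2) ⇒ $-2
  target = base 0x9a86 + off 0x08 + 2 + imm -2 = 0x9a8e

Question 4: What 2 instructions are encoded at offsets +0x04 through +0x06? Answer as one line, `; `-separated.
ret; cpy cx, di

off 0x04: read 00 f0 as little → 0xf000
  op=0xf000>>12=0xf ⇒ ret (N)
off 0x06: read 40 75 as little → 0x7540
  op=0x7540>>12=0x7 ⇒ cpy (RR)
  [11:9] rd=2 = cx
  [8:6] rs=5 = di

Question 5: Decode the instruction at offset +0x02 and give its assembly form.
hlt

@+02  little-endian(00 00) = 0x0000
  opcode bits[15:12]=0x0: hlt/N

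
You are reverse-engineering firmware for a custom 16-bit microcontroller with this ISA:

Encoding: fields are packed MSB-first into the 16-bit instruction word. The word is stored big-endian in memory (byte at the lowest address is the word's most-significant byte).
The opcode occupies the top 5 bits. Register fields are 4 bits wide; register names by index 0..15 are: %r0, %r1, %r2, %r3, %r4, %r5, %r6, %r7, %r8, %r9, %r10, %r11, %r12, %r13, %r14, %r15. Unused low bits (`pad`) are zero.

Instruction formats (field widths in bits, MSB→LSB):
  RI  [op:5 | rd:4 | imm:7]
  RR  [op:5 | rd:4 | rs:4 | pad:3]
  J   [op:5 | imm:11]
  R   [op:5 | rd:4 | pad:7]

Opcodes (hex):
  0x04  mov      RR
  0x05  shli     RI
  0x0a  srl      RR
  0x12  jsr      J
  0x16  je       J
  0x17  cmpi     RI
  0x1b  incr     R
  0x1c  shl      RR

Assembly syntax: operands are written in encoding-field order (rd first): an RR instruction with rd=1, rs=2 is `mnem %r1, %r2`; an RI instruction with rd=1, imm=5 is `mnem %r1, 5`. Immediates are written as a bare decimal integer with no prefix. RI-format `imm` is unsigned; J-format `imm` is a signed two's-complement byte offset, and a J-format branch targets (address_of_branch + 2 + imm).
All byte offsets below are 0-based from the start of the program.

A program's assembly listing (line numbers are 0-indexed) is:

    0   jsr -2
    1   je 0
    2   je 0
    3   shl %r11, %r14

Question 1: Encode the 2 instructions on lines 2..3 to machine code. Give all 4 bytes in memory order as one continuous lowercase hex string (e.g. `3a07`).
b000e5f0

2. je fields op=0x16:5|imm=0:11 → word b000h → b0 00
3. shl fields op=0x1c:5|rd=11:4|rs=14:4|pad=0:3 → word e5f0h → e5 f0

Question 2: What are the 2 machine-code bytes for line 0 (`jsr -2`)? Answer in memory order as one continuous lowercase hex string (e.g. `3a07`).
L0: jsr op=0x12:5|imm=-2:11 ⇒ 0x97fe ⇒ big 97 fe

97fe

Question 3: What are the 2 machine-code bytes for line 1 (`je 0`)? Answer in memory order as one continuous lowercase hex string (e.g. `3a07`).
1. je fields op=0x16:5|imm=0:11 → word b000h → b0 00

b000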